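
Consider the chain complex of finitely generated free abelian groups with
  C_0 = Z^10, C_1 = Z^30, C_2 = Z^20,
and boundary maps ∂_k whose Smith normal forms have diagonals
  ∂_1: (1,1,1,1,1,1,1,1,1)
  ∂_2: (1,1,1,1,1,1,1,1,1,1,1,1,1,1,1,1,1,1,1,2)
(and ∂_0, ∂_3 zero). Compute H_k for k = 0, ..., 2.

H_0: b_0 = 10 − 0 − 9 = 1; torsion from ∂_1 factors > 1: none. So H_0 ≅ Z.
H_1: b_1 = 30 − 9 − 20 = 1; torsion from ∂_2 factors > 1: [2]. So H_1 ≅ Z ⊕ Z/2.
H_2: b_2 = 20 − 20 − 0 = 0; torsion from ∂_3 factors > 1: none. So H_2 ≅ 0.

H_0 ≅ Z,  H_1 ≅ Z ⊕ Z/2,  H_2 = 0.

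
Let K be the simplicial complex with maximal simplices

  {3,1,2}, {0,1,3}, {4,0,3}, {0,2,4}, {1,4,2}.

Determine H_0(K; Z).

We work with the vertex ordering 0 < 1 < 2 < 3 < 4. The simplices of K, each written with vertices in increasing order, are:

  0-simplices (5): [0], [1], [2], [3], [4]
  1-simplices (10): [0,1], [0,2], [0,3], [0,4], [1,2], [1,3], [1,4], [2,3], [2,4], [3,4]
  2-simplices (5): [0,1,3], [0,2,4], [0,3,4], [1,2,3], [1,2,4]

Hence C_0 ≅ Z^5, C_1 ≅ Z^10, C_2 ≅ Z^5.

∂_1: C_1 → C_0 maps an edge to its endpoints' difference, ∂[p,q] = q − p.
As a 5×10 matrix over Z this has rank 4, with invariant factors (1,1,1,1).

Boundary ∂_2: C_2 → C_1 maps a triangle to the signed sum of its edges. For instance
  ∂[0,1,3] = [1,3] − [0,3] + [0,1],
  ∂[0,3,4] = [3,4] − [0,4] + [0,3].
The resulting 10×5 matrix has rank 5, and its Smith normal form has invariant factors (1,1,1,1,1).

Now H_k = ker ∂_k / im ∂_{k+1}, so:

  H_0: rank C_0 − rank ∂_1 = 5 − 4 = 1, and the invariant factors of ∂_1 are all 1, so H_0 = Z.

H_0 = Z.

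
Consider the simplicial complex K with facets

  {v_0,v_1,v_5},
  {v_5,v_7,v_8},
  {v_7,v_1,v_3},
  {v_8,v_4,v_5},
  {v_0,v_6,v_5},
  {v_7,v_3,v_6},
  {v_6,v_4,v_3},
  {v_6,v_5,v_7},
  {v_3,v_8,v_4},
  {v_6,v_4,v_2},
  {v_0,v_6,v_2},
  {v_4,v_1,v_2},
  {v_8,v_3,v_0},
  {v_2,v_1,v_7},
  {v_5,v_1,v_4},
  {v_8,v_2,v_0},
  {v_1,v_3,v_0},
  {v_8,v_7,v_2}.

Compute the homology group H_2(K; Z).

H_2 ≅ Z.

We work with the vertex ordering v_0 < v_1 < v_2 < v_3 < v_4 < v_5 < v_6 < v_7 < v_8. The simplices of K, each written with vertices in increasing order, are:

  0-simplices (9): [v_0], [v_1], [v_2], [v_3], [v_4], [v_5], [v_6], [v_7], [v_8]
  1-simplices (27): (27 of them)
  2-simplices (18): (18 of them)

giving chain groups C_0 ≅ Z^9, C_1 ≅ Z^27, C_2 ≅ Z^18.

The boundary map ∂_1: C_1 → C_0 maps an edge to its endpoints' difference, ∂[p,q] = q − p. For instance
  ∂[v_5,v_8] = [v_8] − [v_5].
The resulting 9×27 matrix has rank 8, and its Smith normal form has invariant factors (1,1,1,1,1,1,1,1).

The boundary map ∂_2: C_2 → C_1 sends each 2-simplex [p,q,r] to [q,r] − [p,r] + [p,q]. For instance
  ∂[v_0,v_3,v_8] = [v_3,v_8] − [v_0,v_8] + [v_0,v_3],
  ∂[v_1,v_2,v_4] = [v_2,v_4] − [v_1,v_4] + [v_1,v_2].
The resulting 27×18 matrix has rank 17, and its Smith normal form has invariant factors (1,1,1,1,1,1,1,1,1,1,1,1,1,1,1,1,1).

Computing H_k = (kernel of ∂_k) / (image of ∂_{k+1}):

  H_2: rank ker ∂_2 − rank ∂_3 = (18 − 17) − 0 = 1, and there is no ∂_3, so H_2 = Z.

(K is a triangulation of the torus T^2.)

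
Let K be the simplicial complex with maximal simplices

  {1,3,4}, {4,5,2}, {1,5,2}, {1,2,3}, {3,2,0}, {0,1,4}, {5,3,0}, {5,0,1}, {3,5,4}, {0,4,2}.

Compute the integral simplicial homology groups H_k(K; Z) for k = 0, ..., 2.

Order the vertices as 0 < 1 < 2 < 3 < 4 < 5. Listing each simplex with vertices in this order, K has dimension 2 with simplices:

  0-simplices (6): [0], [1], [2], [3], [4], [5]
  1-simplices (15): [0,1], [0,2], [0,3], [0,4], [0,5], [1,2], [1,3], [1,4], [1,5], [2,3], [2,4], [2,5], [3,4], [3,5], [4,5]
  2-simplices (10): [0,1,4], [0,1,5], [0,2,3], [0,2,4], [0,3,5], [1,2,3], [1,2,5], [1,3,4], [2,4,5], [3,4,5]

so the chain groups are C_0 ≅ Z^6, C_1 ≅ Z^15, C_2 ≅ Z^10.

Boundary ∂_1: C_1 → C_0 maps an edge to its endpoints' difference, ∂[p,q] = q − p.
The 6×15 boundary matrix has rank 5 and Smith normal form diag(1,1,1,1,1).

The boundary map ∂_2: C_2 → C_1 sends each 2-simplex [p,q,r] to [q,r] − [p,r] + [p,q]. For instance
  ∂[1,2,5] = [2,5] − [1,5] + [1,2],
  ∂[0,1,5] = [1,5] − [0,5] + [0,1].
As a 15×10 matrix over Z this has rank 10, with invariant factors (1,1,1,1,1,1,1,1,1,2).

From H_k ≅ ker(∂_k) / im(∂_{k+1}) we obtain:

  H_0: rank C_0 − rank ∂_1 = 6 − 5 = 1, and the invariant factors of ∂_1 are all 1, so H_0 = Z.
  H_1: rank ker ∂_1 − rank ∂_2 = (15 − 5) − 10 = 0, and ∂_2 has invariant factor 2 > 1, so H_1 = Z/2.
  H_2: rank ker ∂_2 − rank ∂_3 = (10 − 10) − 0 = 0, and there is no ∂_3, so H_2 = 0.

As a check, the Euler characteristic is 6 − 15 + 10 = 1, which agrees with 1 − 0 + 0 = 1.
(K is a triangulation of the real projective plane RP^2.)

H_0 = Z,  H_1 = Z/2,  H_2 = 0.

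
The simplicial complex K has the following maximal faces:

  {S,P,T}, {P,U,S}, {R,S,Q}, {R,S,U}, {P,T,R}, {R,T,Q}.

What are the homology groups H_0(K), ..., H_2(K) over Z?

Take the total order P < Q < R < S < T < U on the vertex set. Then K (dimension 2) consists of the simplices:

  0-simplices (6): P, Q, R, S, T, U
  1-simplices (12): PR, PS, PT, PU, QR, QS, QT, RS, RT, RU, ST, SU
  2-simplices (6): PRT, PST, PSU, QRS, QRT, RSU

giving chain groups C_0 ≅ Z^6, C_1 ≅ Z^12, C_2 ≅ Z^6.

Boundary ∂_1: C_1 → C_0 is given by ∂[p,q] = [q] − [p].
The 6×12 boundary matrix has rank 5 and Smith normal form diag(1,1,1,1,1).

Boundary ∂_2: C_2 → C_1 maps a triangle to the signed sum of its edges. For instance
  ∂QRS = RS − QS + QR,
  ∂PSU = SU − PU + PS.
The 12×6 boundary matrix has rank 6 and Smith normal form diag(1,1,1,1,1,1).

Now H_k = ker ∂_k / im ∂_{k+1}, so:

  H_0: rank C_0 − rank ∂_1 = 6 − 5 = 1, and the invariant factors of ∂_1 are all 1, so H_0 ≅ Z.
  H_1: rank ker ∂_1 − rank ∂_2 = (12 − 5) − 6 = 1, and the invariant factors of ∂_2 are all 1, so H_1 ≅ Z.
  H_2: rank ker ∂_2 − rank ∂_3 = (6 − 6) − 0 = 0, and there is no ∂_3, so H_2 ≅ 0.

As a check, the Euler characteristic is 6 − 12 + 6 = 0, which agrees with 1 − 1 + 0 = 0.

H_0 ≅ Z,  H_1 ≅ Z,  H_2 = 0.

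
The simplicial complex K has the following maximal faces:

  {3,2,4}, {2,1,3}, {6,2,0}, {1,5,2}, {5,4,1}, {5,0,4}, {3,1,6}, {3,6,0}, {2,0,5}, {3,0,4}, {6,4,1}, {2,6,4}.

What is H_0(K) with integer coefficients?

Fix the vertex order 0 < 1 < 2 < 3 < 4 < 5 < 6 and write every simplex with vertices in increasing order. Then dim K = 2 and the simplices of K are:

  0-simplices (7): [0], [1], [2], [3], [4], [5], [6]
  1-simplices (18): [0,2], [0,3], [0,4], [0,5], [0,6], [1,2], [1,3], [1,4], [1,5], [1,6], [2,3], [2,4], [2,5], [2,6], [3,4], [3,6], [4,5], [4,6]
  2-simplices (12): [0,2,5], [0,2,6], [0,3,4], [0,3,6], [0,4,5], [1,2,3], [1,2,5], [1,3,6], [1,4,5], [1,4,6], [2,3,4], [2,4,6]

giving chain groups C_0 ≅ Z^7, C_1 ≅ Z^18, C_2 ≅ Z^12.

Boundary ∂_1: C_1 → C_0 sends each edge [p,q] (with p < q) to q − p.
This gives a 7×18 integer matrix of rank 6; reducing to Smith normal form yields diagonal entries (1,1,1,1,1,1).

The boundary map ∂_2: C_2 → C_1 sends each 2-simplex [p,q,r] to [q,r] − [p,r] + [p,q]. For instance
  ∂[1,2,3] = [2,3] − [1,3] + [1,2],
  ∂[0,3,6] = [3,6] − [0,6] + [0,3].
The resulting 18×12 matrix has rank 12, and its Smith normal form has invariant factors (1,1,1,1,1,1,1,1,1,1,1,2).

From H_k ≅ ker(∂_k) / im(∂_{k+1}) we obtain:

  H_0: rank C_0 − rank ∂_1 = 7 − 6 = 1, and the invariant factors of ∂_1 are all 1, so H_0 ≅ Z.

H_0 ≅ Z.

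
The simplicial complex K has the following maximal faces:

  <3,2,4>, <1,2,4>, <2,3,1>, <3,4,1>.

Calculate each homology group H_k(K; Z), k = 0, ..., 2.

Order the vertices as 1 < 2 < 3 < 4. Listing each simplex with vertices in this order, K has dimension 2 with simplices:

  0-simplices (4): [1], [2], [3], [4]
  1-simplices (6): [1,2], [1,3], [1,4], [2,3], [2,4], [3,4]
  2-simplices (4): [1,2,3], [1,2,4], [1,3,4], [2,3,4]

Hence C_0 ≅ Z^4, C_1 ≅ Z^6, C_2 ≅ Z^4.

Boundary ∂_1: C_1 → C_0 is given by ∂[p,q] = [q] − [p].
This gives a 4×6 integer matrix of rank 3; reducing to Smith normal form yields diagonal entries (1,1,1).

∂_2: C_2 → C_1 acts by ∂[p,q,r] = [q,r] − [p,r] + [p,q]. For instance
  ∂[2,3,4] = [3,4] − [2,4] + [2,3],
  ∂[1,2,4] = [2,4] − [1,4] + [1,2].
This gives a 6×4 integer matrix of rank 3; reducing to Smith normal form yields diagonal entries (1,1,1).

Reading off H_k = ker ∂_k / im ∂_{k+1}:

  H_0: rank C_0 − rank ∂_1 = 4 − 3 = 1, and the invariant factors of ∂_1 are all 1, so H_0 = Z.
  H_1: rank ker ∂_1 − rank ∂_2 = (6 − 3) − 3 = 0, and the invariant factors of ∂_2 are all 1, so H_1 = 0.
  H_2: rank ker ∂_2 − rank ∂_3 = (4 − 3) − 0 = 1, and there is no ∂_3, so H_2 = Z.

As a check, the Euler characteristic is 4 − 6 + 4 = 2, which agrees with 1 − 0 + 1 = 2.

H_0 = Z,  H_1 = 0,  H_2 = Z.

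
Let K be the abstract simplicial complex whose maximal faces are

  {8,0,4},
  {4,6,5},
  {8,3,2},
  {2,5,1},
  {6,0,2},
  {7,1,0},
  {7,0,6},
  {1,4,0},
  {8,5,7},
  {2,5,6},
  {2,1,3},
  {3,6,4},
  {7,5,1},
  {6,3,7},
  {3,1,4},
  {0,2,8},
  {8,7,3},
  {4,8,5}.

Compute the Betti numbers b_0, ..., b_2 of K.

b_0 = 1, b_1 = 2, b_2 = 1.

Order the vertices as 0 < 1 < 2 < 3 < 4 < 5 < 6 < 7 < 8. Listing each simplex with vertices in this order, K has dimension 2 with simplices:

  0-simplices (9): [0], [1], [2], [3], [4], [5], [6], [7], [8]
  1-simplices (27): (27 of them)
  2-simplices (18): [0,1,4], [0,1,7], [0,2,6], [0,2,8], [0,4,8], [0,6,7], [1,2,3], [1,2,5], [1,3,4], [1,5,7], [2,3,8], [2,5,6], [3,4,6], [3,6,7], [3,7,8], [4,5,6], [4,5,8], [5,7,8]

Hence C_0 ≅ Z^9, C_1 ≅ Z^27, C_2 ≅ Z^18.

∂_1: C_1 → C_0 maps an edge to its endpoints' difference, ∂[p,q] = q − p.
This gives a 9×27 integer matrix of rank 8; reducing to Smith normal form yields diagonal entries (1,1,1,1,1,1,1,1).

The boundary map ∂_2: C_2 → C_1 maps a triangle to the signed sum of its edges. For instance
  ∂[0,6,7] = [6,7] − [0,7] + [0,6],
  ∂[1,5,7] = [5,7] − [1,7] + [1,5].
This gives a 27×18 integer matrix of rank 17; reducing to Smith normal form yields diagonal entries (1,1,1,1,1,1,1,1,1,1,1,1,1,1,1,1,1).

Reading off H_k = ker ∂_k / im ∂_{k+1}:

  H_0: rank C_0 − rank ∂_1 = 9 − 8 = 1, and the invariant factors of ∂_1 are all 1, so H_0 = Z.
  H_1: rank ker ∂_1 − rank ∂_2 = (27 − 8) − 17 = 2, and the invariant factors of ∂_2 are all 1, so H_1 = Z^2.
  H_2: rank ker ∂_2 − rank ∂_3 = (18 − 17) − 0 = 1, and there is no ∂_3, so H_2 = Z.

As a check, the Euler characteristic is 9 − 27 + 18 = 0, which agrees with 1 − 2 + 1 = 0.
(K is a triangulation of the torus T^2.)

Hence the Betti numbers are b_0 = 1, b_1 = 2, b_2 = 1.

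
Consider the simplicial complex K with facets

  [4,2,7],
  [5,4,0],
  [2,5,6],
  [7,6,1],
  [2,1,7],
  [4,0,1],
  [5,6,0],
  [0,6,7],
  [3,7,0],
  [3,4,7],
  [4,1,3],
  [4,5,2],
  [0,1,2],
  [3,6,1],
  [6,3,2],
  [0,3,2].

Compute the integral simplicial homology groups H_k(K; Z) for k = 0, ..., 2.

H_0 = Z,  H_1 = Z^2,  H_2 = Z.

Take the total order 0 < 1 < 2 < 3 < 4 < 5 < 6 < 7 on the vertex set. Then K (dimension 2) consists of the simplices:

  0-simplices (8): [0], [1], [2], [3], [4], [5], [6], [7]
  1-simplices (24): (24 of them)
  2-simplices (16): [0,1,2], [0,1,4], [0,2,3], [0,3,7], [0,4,5], [0,5,6], [0,6,7], [1,2,7], [1,3,4], [1,3,6], [1,6,7], [2,3,6], [2,4,5], [2,4,7], [2,5,6], [3,4,7]

so the chain groups are C_0 ≅ Z^8, C_1 ≅ Z^24, C_2 ≅ Z^16.

Boundary ∂_1: C_1 → C_0 sends each edge [p,q] (with p < q) to q − p. For instance
  ∂[2,5] = [5] − [2].
The resulting 8×24 matrix has rank 7, and its Smith normal form has invariant factors (1,1,1,1,1,1,1).

Boundary ∂_2: C_2 → C_1 acts by ∂[p,q,r] = [q,r] − [p,r] + [p,q]. For instance
  ∂[0,2,3] = [2,3] − [0,3] + [0,2],
  ∂[0,4,5] = [4,5] − [0,5] + [0,4].
The resulting 24×16 matrix has rank 15, and its Smith normal form has invariant factors (1,1,1,1,1,1,1,1,1,1,1,1,1,1,1).

Now H_k = ker ∂_k / im ∂_{k+1}, so:

  H_0: rank C_0 − rank ∂_1 = 8 − 7 = 1, and the invariant factors of ∂_1 are all 1, so H_0 ≅ Z.
  H_1: rank ker ∂_1 − rank ∂_2 = (24 − 7) − 15 = 2, and the invariant factors of ∂_2 are all 1, so H_1 ≅ Z^2.
  H_2: rank ker ∂_2 − rank ∂_3 = (16 − 15) − 0 = 1, and there is no ∂_3, so H_2 ≅ Z.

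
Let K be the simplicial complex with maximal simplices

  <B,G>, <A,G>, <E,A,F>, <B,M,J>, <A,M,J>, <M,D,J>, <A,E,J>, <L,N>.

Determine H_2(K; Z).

H_2 ≅ 0.

Take the total order A < B < D < E < F < G < J < L < M < N on the vertex set. Then K (dimension 2) consists of the simplices:

  0-simplices (10): A, B, D, E, F, G, J, L, M, N
  1-simplices (14): AE, AF, AG, AJ, AM, BG, BJ, BM, DJ, DM, EF, EJ, JM, LN
  2-simplices (5): AEF, AEJ, AJM, BJM, DJM

giving chain groups C_0 ≅ Z^10, C_1 ≅ Z^14, C_2 ≅ Z^5.

The boundary map ∂_1: C_1 → C_0 sends each edge [p,q] (with p < q) to q − p.
This gives a 10×14 integer matrix of rank 8; reducing to Smith normal form yields diagonal entries (1,1,1,1,1,1,1,1).

∂_2: C_2 → C_1 sends each 2-simplex [p,q,r] to [q,r] − [p,r] + [p,q]. For instance
  ∂AJM = JM − AM + AJ,
  ∂AEF = EF − AF + AE.
This gives a 14×5 integer matrix of rank 5; reducing to Smith normal form yields diagonal entries (1,1,1,1,1).

Now H_k = ker ∂_k / im ∂_{k+1}, so:

  H_2: rank ker ∂_2 − rank ∂_3 = (5 − 5) − 0 = 0, and there is no ∂_3, so H_2 ≅ 0.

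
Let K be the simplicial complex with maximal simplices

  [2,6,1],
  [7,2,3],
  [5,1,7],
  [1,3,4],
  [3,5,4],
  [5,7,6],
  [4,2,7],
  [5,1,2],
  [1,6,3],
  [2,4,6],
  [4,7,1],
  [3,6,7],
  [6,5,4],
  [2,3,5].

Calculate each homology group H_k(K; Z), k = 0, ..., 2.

K has 7 vertices, 21 edges, 14 triangles.
rank ∂_0 = 0, rank ∂_1 = 6 ⇒ b_0 = 7 − 0 − 6 = 1; all invariant factors of ∂_1 are 1 so no torsion. So H_0 ≅ Z.
rank ∂_1 = 6, rank ∂_2 = 13 ⇒ b_1 = 21 − 6 − 13 = 2; all invariant factors of ∂_2 are 1 so no torsion. So H_1 ≅ Z^2.
rank ∂_2 = 13, rank ∂_3 = 0 ⇒ b_2 = 14 − 13 − 0 = 1. So H_2 ≅ Z.

H_0 ≅ Z,  H_1 ≅ Z^2,  H_2 ≅ Z.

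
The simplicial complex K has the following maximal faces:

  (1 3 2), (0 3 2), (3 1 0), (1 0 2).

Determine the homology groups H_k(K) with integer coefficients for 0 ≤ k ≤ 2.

H_0 = Z,  H_1 = 0,  H_2 = Z.

K has 4 vertices, 6 edges, 4 triangles.
rank ∂_0 = 0, rank ∂_1 = 3 ⇒ b_0 = 4 − 0 − 3 = 1; all invariant factors of ∂_1 are 1 so no torsion. So H_0 ≅ Z.
rank ∂_1 = 3, rank ∂_2 = 3 ⇒ b_1 = 6 − 3 − 3 = 0; all invariant factors of ∂_2 are 1 so no torsion. So H_1 ≅ 0.
rank ∂_2 = 3, rank ∂_3 = 0 ⇒ b_2 = 4 − 3 − 0 = 1. So H_2 ≅ Z.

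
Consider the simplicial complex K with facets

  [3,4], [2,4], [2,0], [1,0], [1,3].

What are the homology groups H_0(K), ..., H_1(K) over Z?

H_0 ≅ Z,  H_1 ≅ Z.

Order the vertices as 0 < 1 < 2 < 3 < 4. Listing each simplex with vertices in this order, K has dimension 1 with simplices:

  0-simplices (5): [0], [1], [2], [3], [4]
  1-simplices (5): [0,1], [0,2], [1,3], [2,4], [3,4]

giving chain groups C_0 ≅ Z^5, C_1 ≅ Z^5.

The boundary map ∂_1: C_1 → C_0 is given by ∂[p,q] = [q] − [p]. For instance
  ∂[2,4] = [4] − [2].
The resulting 5×5 matrix has rank 4, and its Smith normal form has invariant factors (1,1,1,1).

Now H_k = ker ∂_k / im ∂_{k+1}, so:

  H_0: rank C_0 − rank ∂_1 = 5 − 4 = 1, and the invariant factors of ∂_1 are all 1, so H_0 = Z.
  H_1: rank ker ∂_1 − rank ∂_2 = (5 − 4) − 0 = 1, and there is no ∂_2, so H_1 = Z.

(K is a triangulation of the circle S^1.)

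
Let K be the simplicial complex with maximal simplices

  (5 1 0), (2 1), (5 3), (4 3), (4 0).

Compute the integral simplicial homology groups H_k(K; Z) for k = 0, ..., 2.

H_0 = Z,  H_1 = Z,  H_2 = 0.

We work with the vertex ordering 0 < 1 < 2 < 3 < 4 < 5. The simplices of K, each written with vertices in increasing order, are:

  0-simplices (6): [0], [1], [2], [3], [4], [5]
  1-simplices (7): [0,1], [0,4], [0,5], [1,2], [1,5], [3,4], [3,5]
  2-simplices (1): [0,1,5]

so the chain groups are C_0 ≅ Z^6, C_1 ≅ Z^7, C_2 ≅ Z^1.

∂_1: C_1 → C_0 sends each edge [p,q] (with p < q) to q − p. For instance
  ∂[0,5] = [5] − [0].
The resulting 6×7 matrix has rank 5, and its Smith normal form has invariant factors (1,1,1,1,1).

The boundary map ∂_2: C_2 → C_1 acts by ∂[p,q,r] = [q,r] − [p,r] + [p,q]. For instance
  ∂[0,1,5] = [1,5] − [0,5] + [0,1].
The 7×1 boundary matrix has rank 1 and Smith normal form diag(1).

Computing H_k = (kernel of ∂_k) / (image of ∂_{k+1}):

  H_0: rank C_0 − rank ∂_1 = 6 − 5 = 1, and the invariant factors of ∂_1 are all 1, so H_0 = Z.
  H_1: rank ker ∂_1 − rank ∂_2 = (7 − 5) − 1 = 1, and the invariant factors of ∂_2 are all 1, so H_1 = Z.
  H_2: rank ker ∂_2 − rank ∂_3 = (1 − 1) − 0 = 0, and there is no ∂_3, so H_2 = 0.

As a check, the Euler characteristic is 6 − 7 + 1 = 0, which agrees with 1 − 1 + 0 = 0.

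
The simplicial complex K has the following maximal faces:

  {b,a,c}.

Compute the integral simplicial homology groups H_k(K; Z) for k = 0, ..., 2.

H_0 ≅ Z,  H_1 = 0,  H_2 = 0.

Order the vertices as a < b < c. Listing each simplex with vertices in this order, K has dimension 2 with simplices:

  0-simplices (3): a, b, c
  1-simplices (3): ab, ac, bc
  2-simplices (1): abc

giving chain groups C_0 ≅ Z^3, C_1 ≅ Z^3, C_2 ≅ Z^1.

∂_1: C_1 → C_0 is given by ∂[p,q] = [q] − [p].
This gives a 3×3 integer matrix of rank 2; reducing to Smith normal form yields diagonal entries (1,1).

The boundary map ∂_2: C_2 → C_1 acts by ∂[p,q,r] = [q,r] − [p,r] + [p,q]. For instance
  ∂abc = bc − ac + ab.
The 3×1 boundary matrix has rank 1 and Smith normal form diag(1).

Reading off H_k = ker ∂_k / im ∂_{k+1}:

  H_0: rank C_0 − rank ∂_1 = 3 − 2 = 1, and the invariant factors of ∂_1 are all 1, so H_0 = Z.
  H_1: rank ker ∂_1 − rank ∂_2 = (3 − 2) − 1 = 0, and the invariant factors of ∂_2 are all 1, so H_1 = 0.
  H_2: rank ker ∂_2 − rank ∂_3 = (1 − 1) − 0 = 0, and there is no ∂_3, so H_2 = 0.

As a check, the Euler characteristic is 3 − 3 + 1 = 1, which agrees with 1 − 0 + 0 = 1.
(K is a triangulation of the 2-simplex.)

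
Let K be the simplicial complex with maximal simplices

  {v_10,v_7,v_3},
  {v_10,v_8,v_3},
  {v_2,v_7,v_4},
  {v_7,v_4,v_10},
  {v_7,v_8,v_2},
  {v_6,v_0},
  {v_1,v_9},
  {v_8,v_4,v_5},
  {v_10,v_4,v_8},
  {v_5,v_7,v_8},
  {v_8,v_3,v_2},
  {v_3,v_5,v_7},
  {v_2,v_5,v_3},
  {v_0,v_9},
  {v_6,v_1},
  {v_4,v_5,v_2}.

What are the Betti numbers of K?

b_0 = 2, b_1 = 1, b_2 = 0.

Take the total order v_0 < v_1 < v_2 < v_3 < v_4 < v_5 < v_6 < v_7 < v_8 < v_9 < v_10 on the vertex set. Then K (dimension 2) consists of the simplices:

  0-simplices (11): [v_0], [v_1], [v_2], [v_3], [v_4], [v_5], [v_6], [v_7], [v_8], [v_9], [v_10]
  1-simplices (22): (22 of them)
  2-simplices (12): (12 of them)

so the chain groups are C_0 ≅ Z^11, C_1 ≅ Z^22, C_2 ≅ Z^12.

The boundary map ∂_1: C_1 → C_0 sends each edge [p,q] (with p < q) to q − p. For instance
  ∂[v_8,v_10] = [v_10] − [v_8].
This gives a 11×22 integer matrix of rank 9; reducing to Smith normal form yields diagonal entries (1,1,1,1,1,1,1,1,1).

The boundary map ∂_2: C_2 → C_1 sends each 2-simplex [p,q,r] to [q,r] − [p,r] + [p,q]. For instance
  ∂[v_4,v_5,v_8] = [v_5,v_8] − [v_4,v_8] + [v_4,v_5],
  ∂[v_2,v_7,v_8] = [v_7,v_8] − [v_2,v_8] + [v_2,v_7].
The 22×12 boundary matrix has rank 12 and Smith normal form diag(1,1,1,1,1,1,1,1,1,1,1,2).

Computing H_k = (kernel of ∂_k) / (image of ∂_{k+1}):

  H_0: rank C_0 − rank ∂_1 = 11 − 9 = 2, and the invariant factors of ∂_1 are all 1, so H_0 ≅ Z^2.
  H_1: rank ker ∂_1 − rank ∂_2 = (22 − 9) − 12 = 1, and ∂_2 has invariant factor 2 > 1, so H_1 ≅ Z ⊕ Z/2.
  H_2: rank ker ∂_2 − rank ∂_3 = (12 − 12) − 0 = 0, and there is no ∂_3, so H_2 ≅ 0.

(K is a triangulation of the disjoint union of the circle S^1 and the real projective plane RP^2.)

Hence the Betti numbers are b_0 = 2, b_1 = 1, b_2 = 0.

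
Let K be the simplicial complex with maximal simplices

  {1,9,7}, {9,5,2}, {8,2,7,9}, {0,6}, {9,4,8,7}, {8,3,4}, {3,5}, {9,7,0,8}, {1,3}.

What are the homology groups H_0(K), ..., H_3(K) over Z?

H_0 = Z,  H_1 = Z^2,  H_2 = 0,  H_3 = 0.

Take the total order 0 < 1 < 2 < 3 < 4 < 5 < 6 < 7 < 8 < 9 on the vertex set. Then K (dimension 3) consists of the simplices:

  0-simplices (10): [0], [1], [2], [3], [4], [5], [6], [7], [8], [9]
  1-simplices (21): [0,6], [0,7], [0,8], [0,9], [1,3], [1,7], [1,9], [2,5], [2,7], [2,8], [2,9], [3,4], [3,5], [3,8], [4,7], [4,8], [4,9], [5,9], [7,8], [7,9], [8,9]
  2-simplices (13): [0,7,8], [0,7,9], [0,8,9], [1,7,9], [2,5,9], [2,7,8], [2,7,9], [2,8,9], [3,4,8], [4,7,8], [4,7,9], [4,8,9], [7,8,9]
  3-simplices (3): [0,7,8,9], [2,7,8,9], [4,7,8,9]

so the chain groups are C_0 ≅ Z^10, C_1 ≅ Z^21, C_2 ≅ Z^13, C_3 ≅ Z^3.

The boundary map ∂_1: C_1 → C_0 sends each edge [p,q] (with p < q) to q − p.
The 10×21 boundary matrix has rank 9 and Smith normal form diag(1,1,1,1,1,1,1,1,1).

Boundary ∂_2: C_2 → C_1 sends each 2-simplex [p,q,r] to [q,r] − [p,r] + [p,q]. For instance
  ∂[2,7,8] = [7,8] − [2,8] + [2,7],
  ∂[0,7,8] = [7,8] − [0,8] + [0,7].
The 21×13 boundary matrix has rank 10 and Smith normal form diag(1,1,1,1,1,1,1,1,1,1).

∂_3: C_3 → C_2 sends each 3-simplex σ to the alternating sum Σ_i (−1)^i (σ with its i-th vertex removed). For instance
  ∂[2,7,8,9] = [7,8,9] − [2,8,9] + [2,7,9] − [2,7,8],
  ∂[0,7,8,9] = [7,8,9] − [0,8,9] + [0,7,9] − [0,7,8].
As a 13×3 matrix over Z this has rank 3, with invariant factors (1,1,1).

Reading off H_k = ker ∂_k / im ∂_{k+1}:

  H_0: rank C_0 − rank ∂_1 = 10 − 9 = 1, and the invariant factors of ∂_1 are all 1, so H_0 = Z.
  H_1: rank ker ∂_1 − rank ∂_2 = (21 − 9) − 10 = 2, and the invariant factors of ∂_2 are all 1, so H_1 = Z^2.
  H_2: rank ker ∂_2 − rank ∂_3 = (13 − 10) − 3 = 0, and the invariant factors of ∂_3 are all 1, so H_2 = 0.
  H_3: rank ker ∂_3 − rank ∂_4 = (3 − 3) − 0 = 0, and there is no ∂_4, so H_3 = 0.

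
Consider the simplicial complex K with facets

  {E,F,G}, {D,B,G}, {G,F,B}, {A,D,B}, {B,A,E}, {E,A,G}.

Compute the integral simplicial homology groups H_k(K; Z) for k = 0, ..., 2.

Take the total order A < B < D < E < F < G on the vertex set. Then K (dimension 2) consists of the simplices:

  0-simplices (6): A, B, D, E, F, G
  1-simplices (12): AB, AD, AE, AG, BD, BE, BF, BG, DG, EF, EG, FG
  2-simplices (6): ABD, ABE, AEG, BDG, BFG, EFG

giving chain groups C_0 ≅ Z^6, C_1 ≅ Z^12, C_2 ≅ Z^6.

The boundary map ∂_1: C_1 → C_0 is given by ∂[p,q] = [q] − [p]. For instance
  ∂AE = E − A.
This gives a 6×12 integer matrix of rank 5; reducing to Smith normal form yields diagonal entries (1,1,1,1,1).

∂_2: C_2 → C_1 acts by ∂[p,q,r] = [q,r] − [p,r] + [p,q]. For instance
  ∂BDG = DG − BG + BD,
  ∂BFG = FG − BG + BF.
The 12×6 boundary matrix has rank 6 and Smith normal form diag(1,1,1,1,1,1).

From H_k ≅ ker(∂_k) / im(∂_{k+1}) we obtain:

  H_0: rank C_0 − rank ∂_1 = 6 − 5 = 1, and the invariant factors of ∂_1 are all 1, so H_0 = Z.
  H_1: rank ker ∂_1 − rank ∂_2 = (12 − 5) − 6 = 1, and the invariant factors of ∂_2 are all 1, so H_1 = Z.
  H_2: rank ker ∂_2 − rank ∂_3 = (6 − 6) − 0 = 0, and there is no ∂_3, so H_2 = 0.

(K is a triangulation of the cylinder S^1 x I.)

H_0 ≅ Z,  H_1 ≅ Z,  H_2 = 0.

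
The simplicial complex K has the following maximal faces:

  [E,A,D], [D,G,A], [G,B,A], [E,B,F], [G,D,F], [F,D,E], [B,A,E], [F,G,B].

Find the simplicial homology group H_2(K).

H_2 ≅ Z.

Fix the vertex order A < B < D < E < F < G and write every simplex with vertices in increasing order. Then dim K = 2 and the simplices of K are:

  0-simplices (6): A, B, D, E, F, G
  1-simplices (12): AB, AD, AE, AG, BE, BF, BG, DE, DF, DG, EF, FG
  2-simplices (8): ABE, ABG, ADE, ADG, BEF, BFG, DEF, DFG

giving chain groups C_0 ≅ Z^6, C_1 ≅ Z^12, C_2 ≅ Z^8.

∂_1: C_1 → C_0 sends each edge [p,q] (with p < q) to q − p. For instance
  ∂BF = F − B.
As a 6×12 matrix over Z this has rank 5, with invariant factors (1,1,1,1,1).

∂_2: C_2 → C_1 acts by ∂[p,q,r] = [q,r] − [p,r] + [p,q]. For instance
  ∂ADE = DE − AE + AD,
  ∂DEF = EF − DF + DE.
The resulting 12×8 matrix has rank 7, and its Smith normal form has invariant factors (1,1,1,1,1,1,1).

From H_k ≅ ker(∂_k) / im(∂_{k+1}) we obtain:

  H_2: rank ker ∂_2 − rank ∂_3 = (8 − 7) − 0 = 1, and there is no ∂_3, so H_2 = Z.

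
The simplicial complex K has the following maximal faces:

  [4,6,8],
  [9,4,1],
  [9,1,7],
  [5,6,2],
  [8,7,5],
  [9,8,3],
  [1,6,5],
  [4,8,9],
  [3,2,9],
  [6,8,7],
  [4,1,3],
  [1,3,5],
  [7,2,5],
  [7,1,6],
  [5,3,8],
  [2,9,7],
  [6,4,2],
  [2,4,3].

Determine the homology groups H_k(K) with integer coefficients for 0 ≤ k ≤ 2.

We work with the vertex ordering 1 < 2 < 3 < 4 < 5 < 6 < 7 < 8 < 9. The simplices of K, each written with vertices in increasing order, are:

  0-simplices (9): [1], [2], [3], [4], [5], [6], [7], [8], [9]
  1-simplices (27): (27 of them)
  2-simplices (18): [1,3,4], [1,3,5], [1,4,9], [1,5,6], [1,6,7], [1,7,9], [2,3,4], [2,3,9], [2,4,6], [2,5,6], [2,5,7], [2,7,9], [3,5,8], [3,8,9], [4,6,8], [4,8,9], [5,7,8], [6,7,8]

giving chain groups C_0 ≅ Z^9, C_1 ≅ Z^27, C_2 ≅ Z^18.

Boundary ∂_1: C_1 → C_0 sends each edge [p,q] (with p < q) to q − p. For instance
  ∂[2,5] = [5] − [2].
This gives a 9×27 integer matrix of rank 8; reducing to Smith normal form yields diagonal entries (1,1,1,1,1,1,1,1).

Boundary ∂_2: C_2 → C_1 maps a triangle to the signed sum of its edges. For instance
  ∂[2,7,9] = [7,9] − [2,9] + [2,7],
  ∂[5,7,8] = [7,8] − [5,8] + [5,7].
As a 27×18 matrix over Z this has rank 18, with invariant factors (1,1,1,1,1,1,1,1,1,1,1,1,1,1,1,1,1,2).

Reading off H_k = ker ∂_k / im ∂_{k+1}:

  H_0: rank C_0 − rank ∂_1 = 9 − 8 = 1, and the invariant factors of ∂_1 are all 1, so H_0 = Z.
  H_1: rank ker ∂_1 − rank ∂_2 = (27 − 8) − 18 = 1, and ∂_2 has invariant factor 2 > 1, so H_1 = Z ⊕ Z/2Z.
  H_2: rank ker ∂_2 − rank ∂_3 = (18 − 18) − 0 = 0, and there is no ∂_3, so H_2 = 0.

As a check, the Euler characteristic is 9 − 27 + 18 = 0, which agrees with 1 − 1 + 0 = 0.

H_0 ≅ Z,  H_1 ≅ Z ⊕ Z/2Z,  H_2 = 0.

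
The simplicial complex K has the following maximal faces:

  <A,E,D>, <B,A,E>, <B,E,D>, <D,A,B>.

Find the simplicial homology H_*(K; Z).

K has 4 vertices, 6 edges, 4 triangles.
rank ∂_0 = 0, rank ∂_1 = 3 ⇒ b_0 = 4 − 0 − 3 = 1; all invariant factors of ∂_1 are 1 so no torsion. So H_0 ≅ Z.
rank ∂_1 = 3, rank ∂_2 = 3 ⇒ b_1 = 6 − 3 − 3 = 0; all invariant factors of ∂_2 are 1 so no torsion. So H_1 ≅ 0.
rank ∂_2 = 3, rank ∂_3 = 0 ⇒ b_2 = 4 − 3 − 0 = 1. So H_2 ≅ Z.

H_0 = Z,  H_1 = 0,  H_2 = Z.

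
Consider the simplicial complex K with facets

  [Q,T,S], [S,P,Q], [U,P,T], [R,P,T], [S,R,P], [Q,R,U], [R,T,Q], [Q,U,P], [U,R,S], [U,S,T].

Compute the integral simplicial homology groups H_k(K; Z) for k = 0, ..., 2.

H_0 ≅ Z,  H_1 ≅ Z/2,  H_2 = 0.

We work with the vertex ordering P < Q < R < S < T < U. The simplices of K, each written with vertices in increasing order, are:

  0-simplices (6): P, Q, R, S, T, U
  1-simplices (15): PQ, PR, PS, PT, PU, QR, QS, QT, QU, RS, RT, RU, ST, SU, TU
  2-simplices (10): PQS, PQU, PRS, PRT, PTU, QRT, QRU, QST, RSU, STU

giving chain groups C_0 ≅ Z^6, C_1 ≅ Z^15, C_2 ≅ Z^10.

∂_1: C_1 → C_0 is given by ∂[p,q] = [q] − [p]. For instance
  ∂TU = U − T.
This gives a 6×15 integer matrix of rank 5; reducing to Smith normal form yields diagonal entries (1,1,1,1,1).

The boundary map ∂_2: C_2 → C_1 maps a triangle to the signed sum of its edges. For instance
  ∂QST = ST − QT + QS,
  ∂QRU = RU − QU + QR.
As a 15×10 matrix over Z this has rank 10, with invariant factors (1,1,1,1,1,1,1,1,1,2).

Reading off H_k = ker ∂_k / im ∂_{k+1}:

  H_0: rank C_0 − rank ∂_1 = 6 − 5 = 1, and the invariant factors of ∂_1 are all 1, so H_0 = Z.
  H_1: rank ker ∂_1 − rank ∂_2 = (15 − 5) − 10 = 0, and ∂_2 has invariant factor 2 > 1, so H_1 = Z/2.
  H_2: rank ker ∂_2 − rank ∂_3 = (10 − 10) − 0 = 0, and there is no ∂_3, so H_2 = 0.

(K is a triangulation of the real projective plane RP^2.)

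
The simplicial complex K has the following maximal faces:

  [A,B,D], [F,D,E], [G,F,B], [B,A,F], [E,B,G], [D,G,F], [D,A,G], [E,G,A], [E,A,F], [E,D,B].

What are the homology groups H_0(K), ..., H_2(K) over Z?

H_0 ≅ Z,  H_1 ≅ Z_2,  H_2 = 0.

Fix the vertex order A < B < D < E < F < G and write every simplex with vertices in increasing order. Then dim K = 2 and the simplices of K are:

  0-simplices (6): A, B, D, E, F, G
  1-simplices (15): AB, AD, AE, AF, AG, BD, BE, BF, BG, DE, DF, DG, EF, EG, FG
  2-simplices (10): ABD, ABF, ADG, AEF, AEG, BDE, BEG, BFG, DEF, DFG

Hence C_0 ≅ Z^6, C_1 ≅ Z^15, C_2 ≅ Z^10.

The boundary map ∂_1: C_1 → C_0 sends each edge [p,q] (with p < q) to q − p.
This gives a 6×15 integer matrix of rank 5; reducing to Smith normal form yields diagonal entries (1,1,1,1,1).

∂_2: C_2 → C_1 acts by ∂[p,q,r] = [q,r] − [p,r] + [p,q]. For instance
  ∂ADG = DG − AG + AD,
  ∂ABD = BD − AD + AB.
The 15×10 boundary matrix has rank 10 and Smith normal form diag(1,1,1,1,1,1,1,1,1,2).

Computing H_k = (kernel of ∂_k) / (image of ∂_{k+1}):

  H_0: rank C_0 − rank ∂_1 = 6 − 5 = 1, and the invariant factors of ∂_1 are all 1, so H_0 ≅ Z.
  H_1: rank ker ∂_1 − rank ∂_2 = (15 − 5) − 10 = 0, and ∂_2 has invariant factor 2 > 1, so H_1 ≅ Z_2.
  H_2: rank ker ∂_2 − rank ∂_3 = (10 − 10) − 0 = 0, and there is no ∂_3, so H_2 ≅ 0.

As a check, the Euler characteristic is 6 − 15 + 10 = 1, which agrees with 1 − 0 + 0 = 1.
(K is a triangulation of the real projective plane RP^2.)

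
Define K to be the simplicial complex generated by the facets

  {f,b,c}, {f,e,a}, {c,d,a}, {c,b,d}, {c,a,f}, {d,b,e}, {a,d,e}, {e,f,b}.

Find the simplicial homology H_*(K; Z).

We work with the vertex ordering a < b < c < d < e < f. The simplices of K, each written with vertices in increasing order, are:

  0-simplices (6): a, b, c, d, e, f
  1-simplices (12): ac, ad, ae, af, bc, bd, be, bf, cd, cf, de, ef
  2-simplices (8): acd, acf, ade, aef, bcd, bcf, bde, bef

Hence C_0 ≅ Z^6, C_1 ≅ Z^12, C_2 ≅ Z^8.

∂_1: C_1 → C_0 maps an edge to its endpoints' difference, ∂[p,q] = q − p. For instance
  ∂ad = d − a.
The resulting 6×12 matrix has rank 5, and its Smith normal form has invariant factors (1,1,1,1,1).

∂_2: C_2 → C_1 maps a triangle to the signed sum of its edges. For instance
  ∂acf = cf − af + ac,
  ∂bef = ef − bf + be.
The 12×8 boundary matrix has rank 7 and Smith normal form diag(1,1,1,1,1,1,1).

Computing H_k = (kernel of ∂_k) / (image of ∂_{k+1}):

  H_0: rank C_0 − rank ∂_1 = 6 − 5 = 1, and the invariant factors of ∂_1 are all 1, so H_0 ≅ Z.
  H_1: rank ker ∂_1 − rank ∂_2 = (12 − 5) − 7 = 0, and the invariant factors of ∂_2 are all 1, so H_1 ≅ 0.
  H_2: rank ker ∂_2 − rank ∂_3 = (8 − 7) − 0 = 1, and there is no ∂_3, so H_2 ≅ Z.

As a check, the Euler characteristic is 6 − 12 + 8 = 2, which agrees with 1 − 0 + 1 = 2.

H_0 = Z,  H_1 = 0,  H_2 = Z.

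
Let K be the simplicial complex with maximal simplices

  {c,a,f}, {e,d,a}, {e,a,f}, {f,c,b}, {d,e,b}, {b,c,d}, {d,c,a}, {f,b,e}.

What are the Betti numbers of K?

b_0 = 1, b_1 = 0, b_2 = 1.

Order the vertices as a < b < c < d < e < f. Listing each simplex with vertices in this order, K has dimension 2 with simplices:

  0-simplices (6): a, b, c, d, e, f
  1-simplices (12): ac, ad, ae, af, bc, bd, be, bf, cd, cf, de, ef
  2-simplices (8): acd, acf, ade, aef, bcd, bcf, bde, bef

so the chain groups are C_0 ≅ Z^6, C_1 ≅ Z^12, C_2 ≅ Z^8.

∂_1: C_1 → C_0 sends each edge [p,q] (with p < q) to q − p. For instance
  ∂bc = c − b.
This gives a 6×12 integer matrix of rank 5; reducing to Smith normal form yields diagonal entries (1,1,1,1,1).

Boundary ∂_2: C_2 → C_1 acts by ∂[p,q,r] = [q,r] − [p,r] + [p,q]. For instance
  ∂bcf = cf − bf + bc,
  ∂bef = ef − bf + be.
The resulting 12×8 matrix has rank 7, and its Smith normal form has invariant factors (1,1,1,1,1,1,1).

Reading off H_k = ker ∂_k / im ∂_{k+1}:

  H_0: rank C_0 − rank ∂_1 = 6 − 5 = 1, and the invariant factors of ∂_1 are all 1, so H_0 ≅ Z.
  H_1: rank ker ∂_1 − rank ∂_2 = (12 − 5) − 7 = 0, and the invariant factors of ∂_2 are all 1, so H_1 ≅ 0.
  H_2: rank ker ∂_2 − rank ∂_3 = (8 − 7) − 0 = 1, and there is no ∂_3, so H_2 ≅ Z.

As a check, the Euler characteristic is 6 − 12 + 8 = 2, which agrees with 1 − 0 + 1 = 2.

Hence the Betti numbers are b_0 = 1, b_1 = 0, b_2 = 1.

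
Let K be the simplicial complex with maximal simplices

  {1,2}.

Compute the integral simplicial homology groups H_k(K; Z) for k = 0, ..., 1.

We work with the vertex ordering 1 < 2. The simplices of K, each written with vertices in increasing order, are:

  0-simplices (2): [1], [2]
  1-simplices (1): [1,2]

so the chain groups are C_0 ≅ Z^2, C_1 ≅ Z^1.

The boundary map ∂_1: C_1 → C_0 is given by ∂[p,q] = [q] − [p].
As a 2×1 matrix over Z this has rank 1, with invariant factors (1).

Computing H_k = (kernel of ∂_k) / (image of ∂_{k+1}):

  H_0: rank C_0 − rank ∂_1 = 2 − 1 = 1, and the invariant factors of ∂_1 are all 1, so H_0 = Z.
  H_1: rank ker ∂_1 − rank ∂_2 = (1 − 1) − 0 = 0, and there is no ∂_2, so H_1 = 0.

As a check, the Euler characteristic is 2 − 1 = 1, which agrees with 1 − 0 = 1.

H_0 ≅ Z,  H_1 = 0.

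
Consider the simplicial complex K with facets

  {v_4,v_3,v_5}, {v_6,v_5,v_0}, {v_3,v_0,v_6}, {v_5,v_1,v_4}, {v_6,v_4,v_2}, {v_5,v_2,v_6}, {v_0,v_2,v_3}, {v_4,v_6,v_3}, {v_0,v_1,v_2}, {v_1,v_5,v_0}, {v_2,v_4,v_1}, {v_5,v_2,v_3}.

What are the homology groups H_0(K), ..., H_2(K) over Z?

H_0 ≅ Z,  H_1 ≅ Z/2Z,  H_2 = 0.

K has 7 vertices, 18 edges, 12 triangles.
rank ∂_0 = 0, rank ∂_1 = 6 ⇒ b_0 = 7 − 0 − 6 = 1; all invariant factors of ∂_1 are 1 so no torsion. So H_0 = Z.
rank ∂_1 = 6, rank ∂_2 = 12 ⇒ b_1 = 18 − 6 − 12 = 0; ∂_2 has invariant factor(s) [2] giving torsion. So H_1 = Z/2Z.
rank ∂_2 = 12, rank ∂_3 = 0 ⇒ b_2 = 12 − 12 − 0 = 0. So H_2 = 0.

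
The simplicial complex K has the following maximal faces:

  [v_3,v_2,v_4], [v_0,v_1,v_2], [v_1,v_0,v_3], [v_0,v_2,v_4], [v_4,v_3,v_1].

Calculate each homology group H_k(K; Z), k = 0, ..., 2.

H_0 = Z,  H_1 = Z,  H_2 = 0.

Order the vertices as v_0 < v_1 < v_2 < v_3 < v_4. Listing each simplex with vertices in this order, K has dimension 2 with simplices:

  0-simplices (5): [v_0], [v_1], [v_2], [v_3], [v_4]
  1-simplices (10): [v_0,v_1], [v_0,v_2], [v_0,v_3], [v_0,v_4], [v_1,v_2], [v_1,v_3], [v_1,v_4], [v_2,v_3], [v_2,v_4], [v_3,v_4]
  2-simplices (5): [v_0,v_1,v_2], [v_0,v_1,v_3], [v_0,v_2,v_4], [v_1,v_3,v_4], [v_2,v_3,v_4]

Hence C_0 ≅ Z^5, C_1 ≅ Z^10, C_2 ≅ Z^5.

∂_1: C_1 → C_0 sends each edge [p,q] (with p < q) to q − p. For instance
  ∂[v_0,v_2] = [v_2] − [v_0].
This gives a 5×10 integer matrix of rank 4; reducing to Smith normal form yields diagonal entries (1,1,1,1).

The boundary map ∂_2: C_2 → C_1 sends each 2-simplex [p,q,r] to [q,r] − [p,r] + [p,q]. For instance
  ∂[v_1,v_3,v_4] = [v_3,v_4] − [v_1,v_4] + [v_1,v_3],
  ∂[v_0,v_2,v_4] = [v_2,v_4] − [v_0,v_4] + [v_0,v_2].
As a 10×5 matrix over Z this has rank 5, with invariant factors (1,1,1,1,1).

From H_k ≅ ker(∂_k) / im(∂_{k+1}) we obtain:

  H_0: rank C_0 − rank ∂_1 = 5 − 4 = 1, and the invariant factors of ∂_1 are all 1, so H_0 ≅ Z.
  H_1: rank ker ∂_1 − rank ∂_2 = (10 − 4) − 5 = 1, and the invariant factors of ∂_2 are all 1, so H_1 ≅ Z.
  H_2: rank ker ∂_2 − rank ∂_3 = (5 − 5) − 0 = 0, and there is no ∂_3, so H_2 ≅ 0.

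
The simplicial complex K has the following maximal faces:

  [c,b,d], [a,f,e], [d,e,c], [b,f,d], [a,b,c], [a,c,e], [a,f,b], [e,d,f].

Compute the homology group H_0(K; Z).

Take the total order a < b < c < d < e < f on the vertex set. Then K (dimension 2) consists of the simplices:

  0-simplices (6): a, b, c, d, e, f
  1-simplices (12): ab, ac, ae, af, bc, bd, bf, cd, ce, de, df, ef
  2-simplices (8): abc, abf, ace, aef, bcd, bdf, cde, def

Hence C_0 ≅ Z^6, C_1 ≅ Z^12, C_2 ≅ Z^8.

Boundary ∂_1: C_1 → C_0 sends each edge [p,q] (with p < q) to q − p. For instance
  ∂de = e − d.
This gives a 6×12 integer matrix of rank 5; reducing to Smith normal form yields diagonal entries (1,1,1,1,1).

The boundary map ∂_2: C_2 → C_1 maps a triangle to the signed sum of its edges. For instance
  ∂bdf = df − bf + bd,
  ∂abf = bf − af + ab.
The resulting 12×8 matrix has rank 7, and its Smith normal form has invariant factors (1,1,1,1,1,1,1).

Now H_k = ker ∂_k / im ∂_{k+1}, so:

  H_0: rank C_0 − rank ∂_1 = 6 − 5 = 1, and the invariant factors of ∂_1 are all 1, so H_0 ≅ Z.

(K is a triangulation of the 2-sphere S^2.)

H_0 = Z.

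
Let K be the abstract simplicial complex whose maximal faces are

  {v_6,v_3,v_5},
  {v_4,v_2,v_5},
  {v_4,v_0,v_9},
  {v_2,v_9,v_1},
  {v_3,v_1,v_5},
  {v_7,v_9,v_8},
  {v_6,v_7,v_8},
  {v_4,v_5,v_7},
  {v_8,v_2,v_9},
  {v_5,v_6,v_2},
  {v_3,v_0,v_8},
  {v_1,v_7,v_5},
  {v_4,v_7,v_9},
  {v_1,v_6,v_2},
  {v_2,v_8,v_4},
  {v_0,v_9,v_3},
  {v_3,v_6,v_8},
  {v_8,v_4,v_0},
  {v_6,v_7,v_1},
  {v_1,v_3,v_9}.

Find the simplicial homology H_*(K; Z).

We work with the vertex ordering v_0 < v_1 < v_2 < v_3 < v_4 < v_5 < v_6 < v_7 < v_8 < v_9. The simplices of K, each written with vertices in increasing order, are:

  0-simplices (10): [v_0], [v_1], [v_2], [v_3], [v_4], [v_5], [v_6], [v_7], [v_8], [v_9]
  1-simplices (30): (30 of them)
  2-simplices (20): (20 of them)

Hence C_0 ≅ Z^10, C_1 ≅ Z^30, C_2 ≅ Z^20.

∂_1: C_1 → C_0 sends each edge [p,q] (with p < q) to q − p.
As a 10×30 matrix over Z this has rank 9, with invariant factors (1,1,1,1,1,1,1,1,1).

Boundary ∂_2: C_2 → C_1 maps a triangle to the signed sum of its edges. For instance
  ∂[v_0,v_3,v_8] = [v_3,v_8] − [v_0,v_8] + [v_0,v_3],
  ∂[v_3,v_6,v_8] = [v_6,v_8] − [v_3,v_8] + [v_3,v_6].
This gives a 30×20 integer matrix of rank 20; reducing to Smith normal form yields diagonal entries (1,1,1,1,1,1,1,1,1,1,1,1,1,1,1,1,1,1,1,2).

Now H_k = ker ∂_k / im ∂_{k+1}, so:

  H_0: rank C_0 − rank ∂_1 = 10 − 9 = 1, and the invariant factors of ∂_1 are all 1, so H_0 ≅ Z.
  H_1: rank ker ∂_1 − rank ∂_2 = (30 − 9) − 20 = 1, and ∂_2 has invariant factor 2 > 1, so H_1 ≅ Z ⊕ Z/2Z.
  H_2: rank ker ∂_2 − rank ∂_3 = (20 − 20) − 0 = 0, and there is no ∂_3, so H_2 ≅ 0.

H_0 ≅ Z,  H_1 ≅ Z ⊕ Z/2Z,  H_2 = 0.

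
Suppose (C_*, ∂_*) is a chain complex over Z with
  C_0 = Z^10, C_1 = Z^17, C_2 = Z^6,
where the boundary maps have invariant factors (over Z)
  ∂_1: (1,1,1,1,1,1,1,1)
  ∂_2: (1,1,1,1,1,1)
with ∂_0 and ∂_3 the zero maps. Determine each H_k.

H_0 = Z^2,  H_1 = Z^3,  H_2 = 0.

H_0: b_0 = 10 − 0 − 8 = 2; torsion from ∂_1 factors > 1: none. So H_0 = Z^2.
H_1: b_1 = 17 − 8 − 6 = 3; torsion from ∂_2 factors > 1: none. So H_1 = Z^3.
H_2: b_2 = 6 − 6 − 0 = 0; torsion from ∂_3 factors > 1: none. So H_2 = 0.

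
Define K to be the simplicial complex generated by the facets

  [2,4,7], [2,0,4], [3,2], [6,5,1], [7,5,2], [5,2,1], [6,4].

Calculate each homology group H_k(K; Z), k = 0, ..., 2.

H_0 = Z,  H_1 = Z,  H_2 = 0.

We work with the vertex ordering 0 < 1 < 2 < 3 < 4 < 5 < 6 < 7. The simplices of K, each written with vertices in increasing order, are:

  0-simplices (8): [0], [1], [2], [3], [4], [5], [6], [7]
  1-simplices (13): [0,2], [0,4], [1,2], [1,5], [1,6], [2,3], [2,4], [2,5], [2,7], [4,6], [4,7], [5,6], [5,7]
  2-simplices (5): [0,2,4], [1,2,5], [1,5,6], [2,4,7], [2,5,7]

so the chain groups are C_0 ≅ Z^8, C_1 ≅ Z^13, C_2 ≅ Z^5.

The boundary map ∂_1: C_1 → C_0 is given by ∂[p,q] = [q] − [p]. For instance
  ∂[2,5] = [5] − [2].
This gives a 8×13 integer matrix of rank 7; reducing to Smith normal form yields diagonal entries (1,1,1,1,1,1,1).

The boundary map ∂_2: C_2 → C_1 maps a triangle to the signed sum of its edges. For instance
  ∂[2,4,7] = [4,7] − [2,7] + [2,4],
  ∂[1,2,5] = [2,5] − [1,5] + [1,2].
The resulting 13×5 matrix has rank 5, and its Smith normal form has invariant factors (1,1,1,1,1).

Computing H_k = (kernel of ∂_k) / (image of ∂_{k+1}):

  H_0: rank C_0 − rank ∂_1 = 8 − 7 = 1, and the invariant factors of ∂_1 are all 1, so H_0 ≅ Z.
  H_1: rank ker ∂_1 − rank ∂_2 = (13 − 7) − 5 = 1, and the invariant factors of ∂_2 are all 1, so H_1 ≅ Z.
  H_2: rank ker ∂_2 − rank ∂_3 = (5 − 5) − 0 = 0, and there is no ∂_3, so H_2 ≅ 0.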